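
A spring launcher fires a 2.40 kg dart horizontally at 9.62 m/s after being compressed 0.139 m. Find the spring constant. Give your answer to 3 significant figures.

½kx² = ½mv²
k = mv²/x² = (2.40)(9.62)²/(0.139)² = 11496 N/m

k = 11500 N/m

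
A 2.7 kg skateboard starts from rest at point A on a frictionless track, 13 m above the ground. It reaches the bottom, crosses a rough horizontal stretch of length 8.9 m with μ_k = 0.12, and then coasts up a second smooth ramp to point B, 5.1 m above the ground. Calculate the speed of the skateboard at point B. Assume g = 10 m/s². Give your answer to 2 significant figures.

v = 12 m/s

Energy at A: mgh₁ = (2.7)(10)(13) = 351.00 J
Friction loss: W_f = μ_k mg d = 28.84 J
At B: ½mv² + mgh₂ = mgh₁ − W_f
½mv² = 351.00 − 28.84 − 137.70 = 184.46 J
v = √(2 × 184.46/2.7) = 11.69 m/s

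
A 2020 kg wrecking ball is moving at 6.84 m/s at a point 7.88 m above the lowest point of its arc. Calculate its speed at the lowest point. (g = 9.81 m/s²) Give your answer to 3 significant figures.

By conservation of mechanical energy, ½mv₀² + mgh = ½mv²
The mass cancels from both sides.
v² = v₀² + 2gh = (6.84)² + 2(9.81)(7.88) = 201.39
v = √201.39 = 14.19 m/s

v = 14.2 m/s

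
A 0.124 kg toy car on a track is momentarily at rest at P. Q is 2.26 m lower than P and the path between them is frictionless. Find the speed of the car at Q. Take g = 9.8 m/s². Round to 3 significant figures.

v = 6.66 m/s

Mechanical energy is conserved (no friction): mgh = ½mv²
The mass cancels from both sides.
v = √(2gh) = √(2 × 9.8 × 2.26) = √44.296 = 6.656 m/s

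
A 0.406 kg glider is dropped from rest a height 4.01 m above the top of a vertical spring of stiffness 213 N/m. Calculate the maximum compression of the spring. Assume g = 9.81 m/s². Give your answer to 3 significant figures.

Measuring PE from the top of the relaxed spring, at max compression the glider has dropped H + x with zero KE, so:
mg(H + x) = ½kx²
½(213)x² − (0.406)(9.81)x − (0.406)(9.81)(4.01) = 0
106.5x² − 3.983x − 15.97 = 0
x = [3.983 + √(15.86 + 6803.8)]/(2 × 106.5) = 0.4064 m

x = 0.406 m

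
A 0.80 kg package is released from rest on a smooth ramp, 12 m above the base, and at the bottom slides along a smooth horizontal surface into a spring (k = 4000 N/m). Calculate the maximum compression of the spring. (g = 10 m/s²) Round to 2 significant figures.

x = 0.22 m

At max compression the package is momentarily at rest: mgh = ½kx²
x = √(2mgh/k) = √(2 × 0.80 × 10 × 12 / 4000) = 0.2191 m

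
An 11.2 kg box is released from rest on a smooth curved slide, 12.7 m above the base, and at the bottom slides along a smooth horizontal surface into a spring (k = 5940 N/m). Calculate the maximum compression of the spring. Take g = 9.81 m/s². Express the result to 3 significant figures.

x = 0.685 m

At max compression the box is momentarily at rest: mgh = ½kx²
x = √(2mgh/k) = √(2 × 11.2 × 9.81 × 12.7 / 5940) = 0.6854 m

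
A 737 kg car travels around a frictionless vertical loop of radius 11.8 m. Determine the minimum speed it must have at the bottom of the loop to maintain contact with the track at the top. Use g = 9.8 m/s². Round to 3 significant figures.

v = 24.0 m/s

At the top: mg = mv_top²/r ⇒ v_top² = gr = 115.6 m²/s²
Energy from bottom to top (height 2r): ½mv_bot² = ½mv_top² + mg(2r)
v_bot² = gr + 4gr = 5gr = 578.2
v_bot = √(5gr) = 24.05 m/s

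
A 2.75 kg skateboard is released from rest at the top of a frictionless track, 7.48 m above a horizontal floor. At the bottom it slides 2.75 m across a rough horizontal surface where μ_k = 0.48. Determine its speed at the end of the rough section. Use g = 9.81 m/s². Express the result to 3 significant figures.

v = 11.0 m/s

Applying the work–energy principle:
mgh = ½mv² + μ_k m g d
W_f = μ_k mg d = (0.48)(2.75)(9.81)(2.75) = 35.61 J
½mv² = mgh − W_f = 201.79 − 35.61 = 166.18 J
v = √(2 × 166.18/2.75) = 10.99 m/s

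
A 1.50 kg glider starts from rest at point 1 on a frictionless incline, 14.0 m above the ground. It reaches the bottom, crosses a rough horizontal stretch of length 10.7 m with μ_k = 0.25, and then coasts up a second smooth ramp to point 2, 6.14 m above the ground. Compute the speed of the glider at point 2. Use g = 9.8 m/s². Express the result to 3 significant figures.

Energy at 1: mgh₁ = (1.50)(9.8)(14.0) = 205.80 J
Friction loss: W_f = μ_k mg d = 39.32 J
At 2: ½mv² + mgh₂ = mgh₁ − W_f
½mv² = 205.80 − 39.32 − 90.258 = 76.220 J
v = √(2 × 76.220/1.50) = 10.08 m/s

v = 10.1 m/s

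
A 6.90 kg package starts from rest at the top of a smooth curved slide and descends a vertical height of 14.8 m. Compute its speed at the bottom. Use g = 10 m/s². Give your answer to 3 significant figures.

v = 17.2 m/s

Energy conservation between the two points: mgh = ½mv²
v = √(2gh) = √(2 × 10 × 14.8) = √296.00 = 17.20 m/s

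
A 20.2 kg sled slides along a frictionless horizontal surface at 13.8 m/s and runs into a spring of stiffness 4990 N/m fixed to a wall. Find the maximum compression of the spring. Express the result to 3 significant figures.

x = 0.878 m

All KE is stored as spring PE at maximum compression: ½mv² = ½kx²
x = v√(m/k) = 13.8 × √(20.2/4990) = 0.8780 m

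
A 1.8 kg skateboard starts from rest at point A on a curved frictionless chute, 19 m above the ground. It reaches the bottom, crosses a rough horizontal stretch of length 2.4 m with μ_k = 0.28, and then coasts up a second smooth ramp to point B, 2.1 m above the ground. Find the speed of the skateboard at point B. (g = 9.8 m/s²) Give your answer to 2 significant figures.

v = 18 m/s

Energy at A: mgh₁ = (1.8)(9.8)(19) = 335.16 J
Friction loss: W_f = μ_k mg d = 11.85 J
At B: ½mv² + mgh₂ = mgh₁ − W_f
½mv² = 335.16 − 11.85 − 37.044 = 286.26 J
v = √(2 × 286.26/1.8) = 17.83 m/s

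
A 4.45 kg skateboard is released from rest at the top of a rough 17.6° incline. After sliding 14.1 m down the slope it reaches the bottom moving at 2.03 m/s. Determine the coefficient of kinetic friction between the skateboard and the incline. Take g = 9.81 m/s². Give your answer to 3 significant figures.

μ_k = 0.302

mgh = ½mv² + μ_k (mg cosθ) L, with h = L sinθ
mgL sinθ = 186.12 J; ½mv² = 9.1690 J
W_f = 186.12 − 9.1690 = 176.9 J
μ_k = W_f/(mg cosθ · L) = 176.9/(41.61 × 14.1) = 0.3016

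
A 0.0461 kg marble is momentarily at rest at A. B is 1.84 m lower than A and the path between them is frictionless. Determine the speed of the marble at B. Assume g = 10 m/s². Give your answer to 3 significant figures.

v = 6.07 m/s

Equating total energy at the two states: mgh = ½mv²
v = √(2gh) = √(2 × 10 × 1.84) = √36.800 = 6.066 m/s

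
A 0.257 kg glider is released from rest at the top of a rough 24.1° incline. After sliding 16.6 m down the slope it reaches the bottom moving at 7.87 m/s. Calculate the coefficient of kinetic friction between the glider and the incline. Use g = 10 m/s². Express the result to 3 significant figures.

μ_k = 0.243

mgh = ½mv² + μ_k (mg cosθ) L, with h = L sinθ
mgL sinθ = 17.420 J; ½mv² = 7.9589 J
W_f = 17.420 − 7.9589 = 9.461 J
μ_k = W_f/(mg cosθ · L) = 9.461/(2.346 × 16.6) = 0.2430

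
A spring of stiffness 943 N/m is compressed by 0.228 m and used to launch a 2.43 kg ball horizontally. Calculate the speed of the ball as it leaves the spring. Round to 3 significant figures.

v = 4.49 m/s

Spring PE converts entirely to kinetic energy: ½kx² = ½mv²
v = x√(k/m) = 0.228 × √(943/2.43) = 4.491 m/s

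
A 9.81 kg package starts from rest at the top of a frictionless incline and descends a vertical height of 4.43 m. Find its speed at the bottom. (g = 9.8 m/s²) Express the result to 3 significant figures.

Equating total energy at the two states: mgh = ½mv²
The mass cancels from both sides.
v = √(2gh) = √(2 × 9.8 × 4.43) = √86.828 = 9.318 m/s

v = 9.32 m/s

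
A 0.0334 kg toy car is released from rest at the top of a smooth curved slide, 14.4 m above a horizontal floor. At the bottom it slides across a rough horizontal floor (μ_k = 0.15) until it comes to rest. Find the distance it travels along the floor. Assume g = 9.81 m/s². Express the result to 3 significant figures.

d = 96.0 m

Energy bookkeeping (friction removes W_f = μ_k N d):
At rest all PE has been dissipated by friction: mgh = μ_k m g d
d = h/μ_k = 14.4/0.15 = 96.00 m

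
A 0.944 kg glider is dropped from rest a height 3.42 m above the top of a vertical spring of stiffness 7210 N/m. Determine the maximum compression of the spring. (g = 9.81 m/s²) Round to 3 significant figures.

Measuring PE from the top of the relaxed spring, at max compression the glider has dropped H + x with zero KE, so:
mg(H + x) = ½kx²
½(7210)x² − (0.944)(9.81)x − (0.944)(9.81)(3.42) = 0
3605x² − 9.261x − 31.67 = 0
x = [9.261 + √(85.76 + 456701)]/(2 × 3605) = 0.09502 m

x = 0.0950 m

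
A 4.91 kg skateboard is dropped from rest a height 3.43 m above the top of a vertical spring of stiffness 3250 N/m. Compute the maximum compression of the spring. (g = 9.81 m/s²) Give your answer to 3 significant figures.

x = 0.334 m

Measuring PE from the top of the relaxed spring, at max compression the skateboard has dropped H + x with zero KE, so:
mg(H + x) = ½kx²
½(3250)x² − (4.91)(9.81)x − (4.91)(9.81)(3.43) = 0
1625x² − 48.17x − 165.2 = 0
x = [48.17 + √(2320 + 1.0739e+06)]/(2 × 1625) = 0.3340 m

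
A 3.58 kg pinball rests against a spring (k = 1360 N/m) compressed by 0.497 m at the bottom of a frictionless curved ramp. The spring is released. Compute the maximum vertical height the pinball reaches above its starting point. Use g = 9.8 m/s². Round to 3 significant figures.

Energy conservation from release to the highest point: ½kx² = mgh
h = kx²/(2mg) = (1360)(0.497)²/(2 × 3.58 × 9.8) = 4.788 m

h = 4.79 m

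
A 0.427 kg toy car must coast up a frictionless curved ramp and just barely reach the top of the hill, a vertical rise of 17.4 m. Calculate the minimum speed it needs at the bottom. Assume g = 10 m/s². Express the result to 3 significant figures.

At the top it is momentarily at rest, so all KE converts to PE: ½mv² = mgh
v = √(2gh) = √(2 × 10 × 17.4) = 18.65 m/s

v = 18.7 m/s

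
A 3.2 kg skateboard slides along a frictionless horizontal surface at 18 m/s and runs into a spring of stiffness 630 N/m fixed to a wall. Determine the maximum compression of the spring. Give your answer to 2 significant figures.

x = 1.3 m

At max compression the skateboard is momentarily at rest: ½mv² = ½kx²
x = v√(m/k) = 18 × √(3.2/630) = 1.283 m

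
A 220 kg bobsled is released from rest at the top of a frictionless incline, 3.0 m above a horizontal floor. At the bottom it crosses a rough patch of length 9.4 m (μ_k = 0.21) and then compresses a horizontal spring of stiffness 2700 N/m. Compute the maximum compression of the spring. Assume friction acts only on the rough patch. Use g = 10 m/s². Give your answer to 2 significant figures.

Initial energy: E₁ = mgh = (220)(10)(3.0) = 6600.0 J
Friction removes W_f = μ_k mg d = (0.21)(220)(10)(9.4) = 4343 J
Energy reaching the spring: E = 6600.0 − 4343 = 2257.2 J
At max compression ½kx² = E ⇒ x = √(2E/k) = √(2 × 2257.2/2700) = 1.293 m

x = 1.3 m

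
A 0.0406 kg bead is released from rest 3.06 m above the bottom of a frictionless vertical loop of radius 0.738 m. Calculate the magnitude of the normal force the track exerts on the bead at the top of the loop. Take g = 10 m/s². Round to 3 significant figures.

Energy from release to top (height 2r): mgh = ½mv_top² + mg(2r)
v_top² = 2g(h − 2r) = 2(10)(3.06 − 1.476) = 31.680 m²/s²
At the top, both N and weight point toward the centre: N + mg = mv_top²/r
N = m(v_top²/r − g) = 0.0406(31.680/0.738 − 10) = 1.337 N

N = 1.34 N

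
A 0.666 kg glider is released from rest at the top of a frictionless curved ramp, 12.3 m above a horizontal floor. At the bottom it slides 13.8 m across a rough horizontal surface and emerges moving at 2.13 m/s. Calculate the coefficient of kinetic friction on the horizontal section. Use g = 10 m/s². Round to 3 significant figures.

μ_k = 0.875

Energy bookkeeping (friction removes W_f = μ_k N d):
mgh = ½mv² + μ_k m g d
mgh = 81.918 J; ½mv² = 1.5108 J
W_f = 81.918 − 1.5108 = 80.41 J
μ_k = W_f/(mg·d) = 80.41/(6.660 × 13.8) = 0.8749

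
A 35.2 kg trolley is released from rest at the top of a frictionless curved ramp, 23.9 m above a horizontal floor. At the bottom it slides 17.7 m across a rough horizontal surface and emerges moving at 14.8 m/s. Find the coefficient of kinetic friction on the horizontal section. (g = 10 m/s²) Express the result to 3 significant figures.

Energy bookkeeping (friction removes W_f = μ_k N d):
mgh = ½mv² + μ_k m g d
mgh = 8412.8 J; ½mv² = 3855.1 J
W_f = 8412.8 − 3855.1 = 4558 J
μ_k = W_f/(mg·d) = 4558/(352.0 × 17.7) = 0.7315

μ_k = 0.732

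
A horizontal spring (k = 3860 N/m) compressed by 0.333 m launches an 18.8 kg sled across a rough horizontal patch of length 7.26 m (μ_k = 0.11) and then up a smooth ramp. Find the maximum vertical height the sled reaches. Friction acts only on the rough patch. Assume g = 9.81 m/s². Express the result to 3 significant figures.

h = 0.362 m

Spring energy: E₀ = ½kx² = ½(3860)(0.333)² = 214.02 J
Friction: W_f = μ_k mg d = (0.11)(18.8)(9.81)(7.26) = 147.3 J
Energy at base of ramp: E = 214.02 − 147.3 = 66.732 J
At max height all remaining energy is PE: mgh = E ⇒ h = E/(mg) = 66.732/(18.8 × 9.81) = 0.3618 m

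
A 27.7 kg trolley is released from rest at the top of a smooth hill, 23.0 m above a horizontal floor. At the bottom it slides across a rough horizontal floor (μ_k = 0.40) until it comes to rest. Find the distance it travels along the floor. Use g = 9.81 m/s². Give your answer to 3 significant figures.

d = 57.5 m

Energy bookkeeping (friction removes W_f = μ_k N d):
At rest all PE has been dissipated by friction: mgh = μ_k m g d
d = h/μ_k = 23.0/0.40 = 57.50 m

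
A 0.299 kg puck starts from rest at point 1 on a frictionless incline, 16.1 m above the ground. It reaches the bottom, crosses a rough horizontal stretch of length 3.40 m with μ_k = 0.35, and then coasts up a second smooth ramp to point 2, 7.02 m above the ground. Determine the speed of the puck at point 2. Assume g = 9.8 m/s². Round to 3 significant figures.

v = 12.4 m/s

Energy at 1: mgh₁ = (0.299)(9.8)(16.1) = 47.176 J
Friction loss: W_f = μ_k mg d = 3.487 J
At 2: ½mv² + mgh₂ = mgh₁ − W_f
½mv² = 47.176 − 3.487 − 20.570 = 23.119 J
v = √(2 × 23.119/0.299) = 12.44 m/s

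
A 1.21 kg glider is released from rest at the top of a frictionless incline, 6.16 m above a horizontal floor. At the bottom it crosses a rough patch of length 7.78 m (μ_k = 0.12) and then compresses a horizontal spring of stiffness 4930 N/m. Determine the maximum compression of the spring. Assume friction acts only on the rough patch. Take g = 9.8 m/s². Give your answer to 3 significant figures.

Initial energy: E₁ = mgh = (1.21)(9.8)(6.16) = 73.045 J
Friction removes W_f = μ_k mg d = (0.12)(1.21)(9.8)(7.78) = 11.07 J
Energy reaching the spring: E = 73.045 − 11.07 = 61.975 J
At max compression ½kx² = E ⇒ x = √(2E/k) = √(2 × 61.975/4930) = 0.1586 m

x = 0.159 m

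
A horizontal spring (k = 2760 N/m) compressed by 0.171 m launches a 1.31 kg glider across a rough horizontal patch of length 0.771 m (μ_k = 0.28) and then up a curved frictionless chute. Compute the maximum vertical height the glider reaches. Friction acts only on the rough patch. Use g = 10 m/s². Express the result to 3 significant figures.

Spring energy: E₀ = ½kx² = ½(2760)(0.171)² = 40.353 J
Friction: W_f = μ_k mg d = (0.28)(1.31)(10)(0.771) = 2.828 J
Energy at base of ramp: E = 40.353 − 2.828 = 37.525 J
At max height all remaining energy is PE: mgh = E ⇒ h = E/(mg) = 37.525/(1.31 × 10) = 2.864 m

h = 2.86 m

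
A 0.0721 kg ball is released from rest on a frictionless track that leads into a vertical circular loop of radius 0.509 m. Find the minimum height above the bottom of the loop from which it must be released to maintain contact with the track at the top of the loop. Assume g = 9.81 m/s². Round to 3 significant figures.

h = 1.27 m

At the top, for minimum speed gravity alone supplies the centripetal force: mg = mv_top²/r ⇒ v_top² = gr = 4.993 m²/s²
Energy conservation from release height h to the top (height 2r): mgh = ½mv_top² + mg(2r)
h = v_top²/(2g) + 2r = r/2 + 2r = 5r/2 = 1.272 m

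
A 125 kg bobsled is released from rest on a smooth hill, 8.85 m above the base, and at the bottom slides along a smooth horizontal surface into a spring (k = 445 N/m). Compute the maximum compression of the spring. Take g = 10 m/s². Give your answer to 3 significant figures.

Energy conservation (no friction) from release to max compression: mgh = ½kx²
x = √(2mgh/k) = √(2 × 125 × 10 × 8.85 / 445) = 7.051 m

x = 7.05 m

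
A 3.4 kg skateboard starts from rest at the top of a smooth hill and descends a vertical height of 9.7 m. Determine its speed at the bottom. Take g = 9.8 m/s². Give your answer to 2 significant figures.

v = 14 m/s

Mechanical energy is conserved (no friction): mgh = ½mv²
v = √(2gh) = √(2 × 9.8 × 9.7) = √190.12 = 13.79 m/s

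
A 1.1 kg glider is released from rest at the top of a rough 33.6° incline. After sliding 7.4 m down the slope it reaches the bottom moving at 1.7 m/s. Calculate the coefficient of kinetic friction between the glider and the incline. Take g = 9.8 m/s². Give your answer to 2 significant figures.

The energy dissipated by friction is the PE lost minus the KE gained:
mgL sinθ = 44.145 J; ½mv² = 1.5895 J
W_f = 44.145 − 1.5895 = 42.56 J
μ_k = W_f/(mg cosθ · L) = 42.56/(8.979 × 7.4) = 0.6405

μ_k = 0.64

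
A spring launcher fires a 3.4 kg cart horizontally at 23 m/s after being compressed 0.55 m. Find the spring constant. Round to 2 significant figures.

Spring PE at full compression equals KE at release: ½kx² = ½mv²
k = mv²/x² = (3.4)(23)²/(0.55)² = 5946 N/m

k = 5900 N/m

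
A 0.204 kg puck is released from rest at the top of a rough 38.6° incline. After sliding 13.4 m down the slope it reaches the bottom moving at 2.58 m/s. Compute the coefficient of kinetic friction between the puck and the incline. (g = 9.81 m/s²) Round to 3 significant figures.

mgh = ½mv² + μ_k (mg cosθ) L, with h = L sinθ
mgL sinθ = 16.730 J; ½mv² = 0.67895 J
W_f = 16.730 − 0.67895 = 16.05 J
μ_k = W_f/(mg cosθ · L) = 16.05/(1.564 × 13.4) = 0.7659

μ_k = 0.766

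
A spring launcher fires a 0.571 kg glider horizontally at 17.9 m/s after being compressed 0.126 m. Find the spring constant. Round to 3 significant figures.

k = 11500 N/m

½kx² = ½mv²
k = mv²/x² = (0.571)(17.9)²/(0.126)² = 11524 N/m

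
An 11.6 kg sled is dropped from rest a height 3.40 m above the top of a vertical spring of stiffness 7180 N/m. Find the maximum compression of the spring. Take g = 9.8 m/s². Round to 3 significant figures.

Measuring PE from the top of the relaxed spring, at max compression the sled has dropped H + x with zero KE, so:
mg(H + x) = ½kx²
½(7180)x² − (11.6)(9.8)x − (11.6)(9.8)(3.40) = 0
3590x² − 113.7x − 386.5 = 0
x = [113.7 + √(12923 + 5.5503e+06)]/(2 × 3590) = 0.3443 m

x = 0.344 m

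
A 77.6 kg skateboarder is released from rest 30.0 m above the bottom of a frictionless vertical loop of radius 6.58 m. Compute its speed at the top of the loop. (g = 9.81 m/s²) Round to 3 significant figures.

v = 18.2 m/s

Energy conservation: mgh = ½mv_top² + mg(2r)
v_top² = 2g(h − 2r) = 2(9.81)(30.0 − 13.16) = 330.4
v_top = 18.18 m/s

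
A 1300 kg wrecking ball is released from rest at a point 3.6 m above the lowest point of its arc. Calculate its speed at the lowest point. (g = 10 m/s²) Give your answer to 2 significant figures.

By conservation of mechanical energy, mgh = ½mv²
The mass cancels from both sides.
v = √(2gh) = √(2 × 10 × 3.6) = √72.000 = 8.485 m/s

v = 8.5 m/s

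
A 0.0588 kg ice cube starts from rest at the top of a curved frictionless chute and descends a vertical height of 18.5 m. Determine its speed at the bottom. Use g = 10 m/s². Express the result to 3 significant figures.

v = 19.2 m/s

By conservation of mechanical energy, mgh = ½mv²
v = √(2gh) = √(2 × 10 × 18.5) = √370.00 = 19.24 m/s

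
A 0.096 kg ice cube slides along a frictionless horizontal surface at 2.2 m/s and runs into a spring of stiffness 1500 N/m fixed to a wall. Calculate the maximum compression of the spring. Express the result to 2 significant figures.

All KE is stored as spring PE at maximum compression: ½mv² = ½kx²
x = v√(m/k) = 2.2 × √(0.096/1500) = 0.01760 m

x = 0.018 m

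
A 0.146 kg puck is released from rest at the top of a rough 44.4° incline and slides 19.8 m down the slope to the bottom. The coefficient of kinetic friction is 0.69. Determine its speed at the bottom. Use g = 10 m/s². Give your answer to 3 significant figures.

v = 9.05 m/s

Work–energy: mg(L sinθ) − μ_k(mg cosθ)L = ½mv²
mgh = mgL sinθ = (0.146)(10)(19.8)sin44.4° = 20.226 J
W_f = μ_k mg cosθ · L = (0.69)(0.146)(10)cos44.4°·19.8 = 14.25 J
½mv² = 20.226 − 14.25 = 5.9746 J
v = √(2 × 5.9746/0.146) = 9.047 m/s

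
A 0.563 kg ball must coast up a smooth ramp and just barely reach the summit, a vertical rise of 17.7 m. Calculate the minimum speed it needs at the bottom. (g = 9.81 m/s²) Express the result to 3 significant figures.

At the top it is momentarily at rest, so all KE converts to PE: ½mv² = mgh
v = √(2gh) = √(2 × 9.81 × 17.7) = 18.64 m/s

v = 18.6 m/s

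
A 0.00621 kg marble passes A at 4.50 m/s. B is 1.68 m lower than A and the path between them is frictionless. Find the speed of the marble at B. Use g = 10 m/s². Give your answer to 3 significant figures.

v = 7.34 m/s

By conservation of mechanical energy, ½mv₀² + mgh = ½mv²
v² = v₀² + 2gh = (4.50)² + 2(10)(1.68) = 53.850
v = √53.850 = 7.338 m/s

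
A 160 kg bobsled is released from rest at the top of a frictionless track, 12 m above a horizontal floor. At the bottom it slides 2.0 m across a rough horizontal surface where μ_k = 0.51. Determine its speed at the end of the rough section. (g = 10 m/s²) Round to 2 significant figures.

Energy at the top = energy at the end + work done against friction:
mgh = ½mv² + μ_k m g d
W_f = μ_k mg d = (0.51)(160)(10)(2.0) = 1632 J
½mv² = mgh − W_f = 19200 − 1632 = 17568 J
v = √(2 × 17568/160) = 14.82 m/s

v = 15 m/s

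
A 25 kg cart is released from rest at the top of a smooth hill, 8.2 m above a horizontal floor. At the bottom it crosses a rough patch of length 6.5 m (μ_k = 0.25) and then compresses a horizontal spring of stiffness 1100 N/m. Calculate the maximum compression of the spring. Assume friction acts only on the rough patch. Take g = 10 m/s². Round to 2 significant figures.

Initial energy: E₁ = mgh = (25)(10)(8.2) = 2050.0 J
Friction removes W_f = μ_k mg d = (0.25)(25)(10)(6.5) = 406.2 J
Energy reaching the spring: E = 2050.0 − 406.2 = 1643.8 J
At max compression ½kx² = E ⇒ x = √(2E/k) = √(2 × 1643.8/1100) = 1.729 m

x = 1.7 m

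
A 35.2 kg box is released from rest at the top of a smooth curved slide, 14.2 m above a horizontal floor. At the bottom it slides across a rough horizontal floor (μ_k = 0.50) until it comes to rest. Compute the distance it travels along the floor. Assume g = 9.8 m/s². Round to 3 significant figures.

d = 28.4 m

Energy bookkeeping (friction removes W_f = μ_k N d):
At rest all PE has been dissipated by friction: mgh = μ_k m g d
d = h/μ_k = 14.2/0.50 = 28.40 m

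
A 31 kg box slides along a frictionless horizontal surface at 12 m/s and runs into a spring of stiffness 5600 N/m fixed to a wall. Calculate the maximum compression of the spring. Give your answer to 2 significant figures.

Conservation of energy between contact and max compression: ½mv² = ½kx²
x = v√(m/k) = 12 × √(31/5600) = 0.8928 m

x = 0.89 m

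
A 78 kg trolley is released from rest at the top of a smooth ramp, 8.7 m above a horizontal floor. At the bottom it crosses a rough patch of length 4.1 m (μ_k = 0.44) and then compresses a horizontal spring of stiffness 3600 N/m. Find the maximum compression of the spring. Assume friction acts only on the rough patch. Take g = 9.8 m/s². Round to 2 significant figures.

Initial energy: E₁ = mgh = (78)(9.8)(8.7) = 6650.3 J
Friction removes W_f = μ_k mg d = (0.44)(78)(9.8)(4.1) = 1379 J
Energy reaching the spring: E = 6650.3 − 1379 = 5271.3 J
At max compression ½kx² = E ⇒ x = √(2E/k) = √(2 × 5271.3/3600) = 1.711 m

x = 1.7 m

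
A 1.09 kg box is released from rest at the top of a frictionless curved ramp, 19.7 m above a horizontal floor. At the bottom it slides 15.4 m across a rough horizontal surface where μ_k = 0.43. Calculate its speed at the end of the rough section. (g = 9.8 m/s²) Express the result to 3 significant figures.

v = 16.0 m/s

Energy at the top = energy at the end + work done against friction:
mgh = ½mv² + μ_k m g d
W_f = μ_k mg d = (0.43)(1.09)(9.8)(15.4) = 70.74 J
½mv² = mgh − W_f = 210.44 − 70.74 = 139.70 J
v = √(2 × 139.70/1.09) = 16.01 m/s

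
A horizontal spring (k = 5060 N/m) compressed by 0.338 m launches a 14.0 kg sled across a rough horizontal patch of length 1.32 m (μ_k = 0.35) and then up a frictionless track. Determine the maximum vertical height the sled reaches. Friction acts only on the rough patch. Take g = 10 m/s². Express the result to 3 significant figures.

Spring energy: E₀ = ½kx² = ½(5060)(0.338)² = 289.04 J
Friction: W_f = μ_k mg d = (0.35)(14.0)(10)(1.32) = 64.68 J
Energy at base of ramp: E = 289.04 − 64.68 = 224.36 J
At max height all remaining energy is PE: mgh = E ⇒ h = E/(mg) = 224.36/(14.0 × 10) = 1.603 m

h = 1.60 m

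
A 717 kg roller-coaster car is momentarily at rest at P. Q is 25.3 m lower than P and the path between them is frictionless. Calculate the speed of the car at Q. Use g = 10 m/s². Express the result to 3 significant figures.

v = 22.5 m/s

Equating total energy at the two states: mgh = ½mv²
v = √(2gh) = √(2 × 10 × 25.3) = √506.00 = 22.49 m/s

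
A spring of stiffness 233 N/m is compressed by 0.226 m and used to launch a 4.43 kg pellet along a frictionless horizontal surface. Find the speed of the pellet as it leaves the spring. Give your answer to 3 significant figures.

The pellet leaves the spring when the spring is at natural length, so ½kx² = ½mv²
v = x√(k/m) = 0.226 × √(233/4.43) = 1.639 m/s

v = 1.64 m/s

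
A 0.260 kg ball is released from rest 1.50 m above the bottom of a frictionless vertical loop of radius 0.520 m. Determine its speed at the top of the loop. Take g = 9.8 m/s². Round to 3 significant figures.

v = 3.00 m/s

Energy conservation: mgh = ½mv_top² + mg(2r)
v_top² = 2g(h − 2r) = 2(9.8)(1.50 − 1.040) = 9.016
v_top = 3.003 m/s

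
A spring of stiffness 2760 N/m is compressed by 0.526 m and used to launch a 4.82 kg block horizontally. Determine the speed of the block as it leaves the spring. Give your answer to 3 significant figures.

The block leaves the spring when the spring is at natural length, so ½kx² = ½mv²
v = x√(k/m) = 0.526 × √(2760/4.82) = 12.59 m/s

v = 12.6 m/s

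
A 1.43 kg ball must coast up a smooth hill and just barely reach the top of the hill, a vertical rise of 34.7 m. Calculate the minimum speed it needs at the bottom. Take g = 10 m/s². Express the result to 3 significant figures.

v = 26.3 m/s

At the top it is momentarily at rest, so all KE converts to PE: ½mv² = mgh
v = √(2gh) = √(2 × 10 × 34.7) = 26.34 m/s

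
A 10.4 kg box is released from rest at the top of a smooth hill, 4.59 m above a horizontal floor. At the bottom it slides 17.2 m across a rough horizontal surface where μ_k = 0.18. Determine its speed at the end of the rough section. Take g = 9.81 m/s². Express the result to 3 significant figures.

Applying the work–energy principle:
mgh = ½mv² + μ_k m g d
W_f = μ_k mg d = (0.18)(10.4)(9.81)(17.2) = 315.9 J
½mv² = mgh − W_f = 468.29 − 315.9 = 152.42 J
v = √(2 × 152.42/10.4) = 5.414 m/s

v = 5.41 m/s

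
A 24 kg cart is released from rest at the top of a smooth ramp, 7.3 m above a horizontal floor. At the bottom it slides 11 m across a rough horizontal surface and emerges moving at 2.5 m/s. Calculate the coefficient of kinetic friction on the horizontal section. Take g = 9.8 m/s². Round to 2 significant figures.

Energy at the top = energy at the end + work done against friction:
mgh = ½mv² + μ_k m g d
mgh = 1717.0 J; ½mv² = 75.000 J
W_f = 1717.0 − 75.000 = 1642 J
μ_k = W_f/(mg·d) = 1642/(235.2 × 11) = 0.6346

μ_k = 0.63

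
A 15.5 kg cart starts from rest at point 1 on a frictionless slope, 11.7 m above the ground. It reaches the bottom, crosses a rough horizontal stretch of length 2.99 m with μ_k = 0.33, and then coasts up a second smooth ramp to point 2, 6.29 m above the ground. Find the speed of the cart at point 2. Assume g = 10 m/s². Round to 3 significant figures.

v = 9.41 m/s

Energy at 1: mgh₁ = (15.5)(10)(11.7) = 1813.5 J
Friction loss: W_f = μ_k mg d = 152.9 J
At 2: ½mv² + mgh₂ = mgh₁ − W_f
½mv² = 1813.5 − 152.9 − 974.95 = 685.61 J
v = √(2 × 685.61/15.5) = 9.406 m/s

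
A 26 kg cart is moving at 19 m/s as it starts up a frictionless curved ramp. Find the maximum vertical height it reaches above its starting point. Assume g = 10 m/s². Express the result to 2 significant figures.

Setting KE at the bottom equal to PE gained: ½mv² = mgh
h = v²/(2g) = 19²/(2 × 10) = 18.05 m

h = 18 m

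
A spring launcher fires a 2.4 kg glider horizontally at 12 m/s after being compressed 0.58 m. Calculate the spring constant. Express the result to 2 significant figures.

Spring PE at full compression equals KE at release: ½kx² = ½mv²
k = mv²/x² = (2.4)(12)²/(0.58)² = 1027 N/m

k = 1000 N/m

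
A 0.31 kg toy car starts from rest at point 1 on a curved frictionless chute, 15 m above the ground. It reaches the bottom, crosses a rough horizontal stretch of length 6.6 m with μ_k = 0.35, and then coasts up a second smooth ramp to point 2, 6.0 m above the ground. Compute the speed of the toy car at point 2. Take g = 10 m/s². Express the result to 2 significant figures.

Energy at 1: mgh₁ = (0.31)(10)(15) = 46.500 J
Friction loss: W_f = μ_k mg d = 7.161 J
At 2: ½mv² + mgh₂ = mgh₁ − W_f
½mv² = 46.500 − 7.161 − 18.600 = 20.739 J
v = √(2 × 20.739/0.31) = 11.57 m/s

v = 12 m/s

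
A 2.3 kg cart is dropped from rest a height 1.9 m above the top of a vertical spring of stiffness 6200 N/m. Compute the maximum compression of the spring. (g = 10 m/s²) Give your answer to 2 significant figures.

x = 0.12 m

Let x be the compression. The total drop is H + x, and the cart is instantaneously at rest at max compression, so energy conservation gives:
mg(H + x) = ½kx²
½(6200)x² − (2.3)(10)x − (2.3)(10)(1.9) = 0
3100x² − 23.00x − 43.70 = 0
x = [23.00 + √(529.0 + 541880)]/(2 × 3100) = 0.1225 m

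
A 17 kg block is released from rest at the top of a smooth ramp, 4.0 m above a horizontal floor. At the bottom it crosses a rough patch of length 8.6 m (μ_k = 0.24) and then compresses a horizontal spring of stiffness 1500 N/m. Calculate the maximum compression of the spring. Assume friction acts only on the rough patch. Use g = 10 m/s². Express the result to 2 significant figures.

x = 0.66 m

Initial energy: E₁ = mgh = (17)(10)(4.0) = 680.00 J
Friction removes W_f = μ_k mg d = (0.24)(17)(10)(8.6) = 350.9 J
Energy reaching the spring: E = 680.00 − 350.9 = 329.12 J
At max compression ½kx² = E ⇒ x = √(2E/k) = √(2 × 329.12/1500) = 0.6624 m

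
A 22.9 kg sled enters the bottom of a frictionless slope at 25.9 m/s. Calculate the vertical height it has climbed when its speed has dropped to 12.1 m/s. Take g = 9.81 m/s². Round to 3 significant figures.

h = 26.7 m

Conservation of energy: ½mv₁² = ½mv₂² + mgh
h = (v₁² − v₂²)/(2g) = (25.9² − 12.1²)/(2 × 9.81) = 26.73 m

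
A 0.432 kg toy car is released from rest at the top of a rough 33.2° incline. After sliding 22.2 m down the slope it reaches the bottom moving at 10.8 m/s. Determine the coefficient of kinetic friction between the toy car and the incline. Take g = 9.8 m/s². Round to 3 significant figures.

μ_k = 0.334

The energy dissipated by friction is the PE lost minus the KE gained:
mgL sinθ = 51.463 J; ½mv² = 25.194 J
W_f = 51.463 − 25.194 = 26.27 J
μ_k = W_f/(mg cosθ · L) = 26.27/(3.543 × 22.2) = 0.3340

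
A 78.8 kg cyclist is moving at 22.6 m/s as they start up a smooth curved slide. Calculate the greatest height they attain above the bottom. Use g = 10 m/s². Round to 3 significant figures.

By energy conservation, ½mv² = mgh
h = v²/(2g) = 22.6²/(2 × 10) = 25.54 m

h = 25.5 m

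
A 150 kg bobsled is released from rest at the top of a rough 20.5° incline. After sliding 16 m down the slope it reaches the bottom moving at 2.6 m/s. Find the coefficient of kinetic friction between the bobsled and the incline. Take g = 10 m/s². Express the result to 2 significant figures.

μ_k = 0.35

mgh = ½mv² + μ_k (mg cosθ) L, with h = L sinθ
mgL sinθ = 8405.0 J; ½mv² = 507.00 J
W_f = 8405.0 − 507.00 = 7898 J
μ_k = W_f/(mg cosθ · L) = 7898/(1405 × 16) = 0.3513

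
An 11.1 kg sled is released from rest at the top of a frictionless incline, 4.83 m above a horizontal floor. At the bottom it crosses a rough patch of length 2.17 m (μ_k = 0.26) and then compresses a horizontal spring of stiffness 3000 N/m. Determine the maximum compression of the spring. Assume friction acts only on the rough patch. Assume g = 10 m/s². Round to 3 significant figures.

Initial energy: E₁ = mgh = (11.1)(10)(4.83) = 536.13 J
Friction removes W_f = μ_k mg d = (0.26)(11.1)(10)(2.17) = 62.63 J
Energy reaching the spring: E = 536.13 − 62.63 = 473.50 J
At max compression ½kx² = E ⇒ x = √(2E/k) = √(2 × 473.50/3000) = 0.5618 m

x = 0.562 m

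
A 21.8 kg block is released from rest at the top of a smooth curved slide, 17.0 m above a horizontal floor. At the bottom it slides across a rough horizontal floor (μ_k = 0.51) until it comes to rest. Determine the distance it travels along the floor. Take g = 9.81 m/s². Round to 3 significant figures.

d = 33.3 m

Applying the work–energy principle:
At rest all PE has been dissipated by friction: mgh = μ_k m g d
d = h/μ_k = 17.0/0.51 = 33.33 m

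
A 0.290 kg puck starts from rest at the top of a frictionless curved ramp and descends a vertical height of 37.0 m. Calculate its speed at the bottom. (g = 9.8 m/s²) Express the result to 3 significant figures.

Equating total energy at the two states: mgh = ½mv²
v = √(2gh) = √(2 × 9.8 × 37.0) = √725.20 = 26.93 m/s

v = 26.9 m/s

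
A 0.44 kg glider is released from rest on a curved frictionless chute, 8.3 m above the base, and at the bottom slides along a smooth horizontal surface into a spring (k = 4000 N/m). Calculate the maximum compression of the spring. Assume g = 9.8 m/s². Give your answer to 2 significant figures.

Gravitational PE at the top equals spring PE at max compression: mgh = ½kx²
x = √(2mgh/k) = √(2 × 0.44 × 9.8 × 8.3 / 4000) = 0.1338 m

x = 0.13 m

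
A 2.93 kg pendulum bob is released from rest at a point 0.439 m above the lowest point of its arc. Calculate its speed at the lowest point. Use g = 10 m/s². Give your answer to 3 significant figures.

v = 2.96 m/s

Energy conservation between the two points: mgh = ½mv²
v = √(2gh) = √(2 × 10 × 0.439) = √8.7800 = 2.963 m/s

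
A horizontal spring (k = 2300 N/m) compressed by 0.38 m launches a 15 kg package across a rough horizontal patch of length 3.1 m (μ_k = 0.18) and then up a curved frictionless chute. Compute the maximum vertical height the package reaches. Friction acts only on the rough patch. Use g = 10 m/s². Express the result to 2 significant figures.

Spring energy: E₀ = ½kx² = ½(2300)(0.38)² = 166.06 J
Friction: W_f = μ_k mg d = (0.18)(15)(10)(3.1) = 83.70 J
Energy at base of ramp: E = 166.06 − 83.70 = 82.360 J
At max height all remaining energy is PE: mgh = E ⇒ h = E/(mg) = 82.360/(15 × 10) = 0.5491 m

h = 0.55 m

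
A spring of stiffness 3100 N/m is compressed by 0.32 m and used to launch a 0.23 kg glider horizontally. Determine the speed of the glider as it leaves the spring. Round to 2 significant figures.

Conservation of energy: ½kx² = ½mv²
v = x√(k/m) = 0.32 × √(3100/0.23) = 37.15 m/s

v = 37 m/s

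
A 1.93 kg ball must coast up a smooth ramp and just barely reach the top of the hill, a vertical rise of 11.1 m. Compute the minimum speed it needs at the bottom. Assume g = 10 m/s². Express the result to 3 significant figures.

At the top it is momentarily at rest, so all KE converts to PE: ½mv² = mgh
v = √(2gh) = √(2 × 10 × 11.1) = 14.90 m/s

v = 14.9 m/s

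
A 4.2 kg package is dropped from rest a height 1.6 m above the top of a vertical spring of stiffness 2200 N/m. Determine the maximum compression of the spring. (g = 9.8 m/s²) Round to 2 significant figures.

Measuring PE from the top of the relaxed spring, at max compression the package has dropped H + x with zero KE, so:
mg(H + x) = ½kx²
½(2200)x² − (4.2)(9.8)x − (4.2)(9.8)(1.6) = 0
1100x² − 41.16x − 65.86 = 0
x = [41.16 + √(1694 + 289766)]/(2 × 1100) = 0.2641 m

x = 0.26 m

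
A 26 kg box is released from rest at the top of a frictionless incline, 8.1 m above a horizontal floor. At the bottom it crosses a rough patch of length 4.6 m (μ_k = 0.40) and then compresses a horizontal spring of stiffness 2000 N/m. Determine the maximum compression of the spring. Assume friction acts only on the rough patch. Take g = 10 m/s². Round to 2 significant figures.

x = 1.3 m

Initial energy: E₁ = mgh = (26)(10)(8.1) = 2106.0 J
Friction removes W_f = μ_k mg d = (0.40)(26)(10)(4.6) = 478.4 J
Energy reaching the spring: E = 2106.0 − 478.4 = 1627.6 J
At max compression ½kx² = E ⇒ x = √(2E/k) = √(2 × 1627.6/2000) = 1.276 m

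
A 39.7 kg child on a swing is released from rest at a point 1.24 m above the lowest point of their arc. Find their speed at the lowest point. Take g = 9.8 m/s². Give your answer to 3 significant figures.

Mechanical energy is conserved (no friction): mgh = ½mv²
v = √(2gh) = √(2 × 9.8 × 1.24) = √24.304 = 4.930 m/s

v = 4.93 m/s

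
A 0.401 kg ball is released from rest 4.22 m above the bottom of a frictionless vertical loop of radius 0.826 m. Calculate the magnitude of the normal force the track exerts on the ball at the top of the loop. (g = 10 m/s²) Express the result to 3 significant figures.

N = 20.9 N

Energy from release to top (height 2r): mgh = ½mv_top² + mg(2r)
v_top² = 2g(h − 2r) = 2(10)(4.22 − 1.652) = 51.360 m²/s²
At the top, both N and weight point toward the centre: N + mg = mv_top²/r
N = m(v_top²/r − g) = 0.401(51.360/0.826 − 10) = 20.92 N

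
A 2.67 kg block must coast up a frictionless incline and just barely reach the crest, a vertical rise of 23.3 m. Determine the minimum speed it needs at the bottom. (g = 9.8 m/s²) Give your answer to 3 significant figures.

At the top it is momentarily at rest, so all KE converts to PE: ½mv² = mgh
v = √(2gh) = √(2 × 9.8 × 23.3) = 21.37 m/s

v = 21.4 m/s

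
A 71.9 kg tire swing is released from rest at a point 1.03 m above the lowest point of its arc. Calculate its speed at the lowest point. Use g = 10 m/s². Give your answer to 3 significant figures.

Equating total energy at the two states: mgh = ½mv²
v = √(2gh) = √(2 × 10 × 1.03) = √20.600 = 4.539 m/s

v = 4.54 m/s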